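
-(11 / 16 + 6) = -107 / 16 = -6.69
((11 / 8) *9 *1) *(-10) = -495 / 4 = -123.75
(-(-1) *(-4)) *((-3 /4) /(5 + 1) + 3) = -23 /2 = -11.50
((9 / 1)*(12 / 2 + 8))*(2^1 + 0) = 252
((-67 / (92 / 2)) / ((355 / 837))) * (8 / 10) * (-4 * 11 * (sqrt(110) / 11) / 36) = 12462 * sqrt(110) / 40825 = 3.20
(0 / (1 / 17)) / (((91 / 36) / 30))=0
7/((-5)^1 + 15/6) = -14/5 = -2.80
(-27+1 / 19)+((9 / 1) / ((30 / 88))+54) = 53.45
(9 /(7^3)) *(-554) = -4986 /343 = -14.54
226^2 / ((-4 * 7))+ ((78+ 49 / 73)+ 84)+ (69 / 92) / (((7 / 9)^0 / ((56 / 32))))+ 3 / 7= -13569957 / 8176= -1659.73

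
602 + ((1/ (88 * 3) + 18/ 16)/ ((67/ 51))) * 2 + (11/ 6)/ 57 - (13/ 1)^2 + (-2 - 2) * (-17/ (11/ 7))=60243848/ 126027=478.02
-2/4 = -1/2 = -0.50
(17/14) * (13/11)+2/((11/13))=585/154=3.80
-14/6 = -7/3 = -2.33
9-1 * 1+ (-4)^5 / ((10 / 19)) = -9688 / 5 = -1937.60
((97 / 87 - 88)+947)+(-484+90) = 40552 / 87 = 466.11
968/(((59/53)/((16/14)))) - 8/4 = 409606/413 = 991.78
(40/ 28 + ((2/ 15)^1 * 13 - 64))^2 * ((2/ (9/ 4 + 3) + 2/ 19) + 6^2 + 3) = 128581420144/ 879795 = 146149.30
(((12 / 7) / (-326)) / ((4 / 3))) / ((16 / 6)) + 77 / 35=200681 / 91280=2.20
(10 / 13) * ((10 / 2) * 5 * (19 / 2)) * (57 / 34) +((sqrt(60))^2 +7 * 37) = 276373 / 442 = 625.28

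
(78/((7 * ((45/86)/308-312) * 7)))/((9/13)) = -1278992/173548431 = -0.01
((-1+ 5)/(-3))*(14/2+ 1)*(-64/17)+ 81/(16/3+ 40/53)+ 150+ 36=11821741/49368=239.46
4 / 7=0.57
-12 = -12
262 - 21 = 241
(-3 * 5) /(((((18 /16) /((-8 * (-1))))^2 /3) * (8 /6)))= -5120 /3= -1706.67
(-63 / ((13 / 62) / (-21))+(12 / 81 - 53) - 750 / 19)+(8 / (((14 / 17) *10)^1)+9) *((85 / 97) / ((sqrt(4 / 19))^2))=113366965567 / 18113004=6258.87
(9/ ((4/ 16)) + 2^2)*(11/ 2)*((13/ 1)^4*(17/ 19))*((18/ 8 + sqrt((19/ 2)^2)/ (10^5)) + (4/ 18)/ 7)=153557469315679/ 11970000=12828527.09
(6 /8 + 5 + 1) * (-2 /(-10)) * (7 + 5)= 81 /5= 16.20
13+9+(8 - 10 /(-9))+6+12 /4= 40.11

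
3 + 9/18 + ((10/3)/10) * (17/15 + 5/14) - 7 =-946/315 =-3.00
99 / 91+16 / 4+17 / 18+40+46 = 150749 / 1638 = 92.03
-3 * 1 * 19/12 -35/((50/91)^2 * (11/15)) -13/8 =-361827/2200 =-164.47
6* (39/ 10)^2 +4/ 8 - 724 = -15806/ 25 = -632.24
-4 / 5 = -0.80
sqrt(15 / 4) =sqrt(15) / 2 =1.94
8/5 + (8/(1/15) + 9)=653/5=130.60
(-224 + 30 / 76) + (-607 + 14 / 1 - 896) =-65079 / 38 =-1712.61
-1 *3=-3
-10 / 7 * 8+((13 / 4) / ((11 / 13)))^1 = -2337 / 308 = -7.59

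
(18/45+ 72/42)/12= 37/210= 0.18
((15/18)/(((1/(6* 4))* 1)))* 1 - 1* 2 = 18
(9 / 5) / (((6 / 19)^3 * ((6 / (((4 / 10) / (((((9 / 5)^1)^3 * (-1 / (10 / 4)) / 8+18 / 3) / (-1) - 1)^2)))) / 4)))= 857375000 / 2531397969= 0.34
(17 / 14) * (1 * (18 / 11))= 153 / 77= 1.99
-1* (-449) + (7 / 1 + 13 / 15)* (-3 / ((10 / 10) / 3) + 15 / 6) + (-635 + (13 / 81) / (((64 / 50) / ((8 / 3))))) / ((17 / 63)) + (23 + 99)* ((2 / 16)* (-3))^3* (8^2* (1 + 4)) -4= -18437477 / 4590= -4016.88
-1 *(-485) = 485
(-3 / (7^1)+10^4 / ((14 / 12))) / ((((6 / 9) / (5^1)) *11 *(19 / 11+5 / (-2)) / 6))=-771390 / 17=-45375.88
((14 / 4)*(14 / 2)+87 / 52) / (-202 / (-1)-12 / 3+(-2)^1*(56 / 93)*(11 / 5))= 632865 / 4723576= 0.13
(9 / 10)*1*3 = 27 / 10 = 2.70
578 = 578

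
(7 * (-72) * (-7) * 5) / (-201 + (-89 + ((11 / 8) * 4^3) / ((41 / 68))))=-361620 / 2953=-122.46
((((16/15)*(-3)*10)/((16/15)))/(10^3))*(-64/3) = 16/25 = 0.64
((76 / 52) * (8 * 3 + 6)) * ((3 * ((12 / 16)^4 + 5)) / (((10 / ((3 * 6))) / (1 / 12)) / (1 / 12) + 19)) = 129295 / 18304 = 7.06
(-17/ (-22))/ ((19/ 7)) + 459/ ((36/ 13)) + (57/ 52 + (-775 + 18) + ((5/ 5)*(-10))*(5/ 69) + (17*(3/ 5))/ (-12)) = -2217594851/ 3749460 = -591.44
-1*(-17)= 17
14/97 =0.14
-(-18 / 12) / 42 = 1 / 28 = 0.04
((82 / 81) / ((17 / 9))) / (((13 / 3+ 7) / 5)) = 205 / 867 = 0.24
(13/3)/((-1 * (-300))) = 13/900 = 0.01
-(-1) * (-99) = -99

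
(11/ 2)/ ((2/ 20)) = 55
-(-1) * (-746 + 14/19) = -14160/19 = -745.26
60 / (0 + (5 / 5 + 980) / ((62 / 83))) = 0.05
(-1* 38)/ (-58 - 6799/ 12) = 456/ 7495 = 0.06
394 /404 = 197 /202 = 0.98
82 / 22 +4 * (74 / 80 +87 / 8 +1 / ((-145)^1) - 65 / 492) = 1976416 / 39237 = 50.37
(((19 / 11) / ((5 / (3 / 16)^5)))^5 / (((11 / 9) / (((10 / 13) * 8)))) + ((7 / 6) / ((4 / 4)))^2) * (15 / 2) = 13969959692375170990370150006600449111417 / 1368485847416343280672674063461646336000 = 10.21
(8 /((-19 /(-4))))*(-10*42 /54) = -2240 /171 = -13.10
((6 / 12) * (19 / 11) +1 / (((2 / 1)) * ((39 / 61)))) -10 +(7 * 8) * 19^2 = 8669080 / 429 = 20207.65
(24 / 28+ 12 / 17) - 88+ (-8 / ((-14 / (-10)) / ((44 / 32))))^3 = -3332389 / 5831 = -571.50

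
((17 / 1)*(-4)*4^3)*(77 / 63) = -47872 / 9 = -5319.11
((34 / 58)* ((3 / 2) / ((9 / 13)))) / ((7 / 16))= 1768 / 609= 2.90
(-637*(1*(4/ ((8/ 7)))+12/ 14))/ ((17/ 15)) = -83265/ 34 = -2448.97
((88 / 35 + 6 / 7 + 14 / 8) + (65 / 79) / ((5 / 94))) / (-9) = -227723 / 99540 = -2.29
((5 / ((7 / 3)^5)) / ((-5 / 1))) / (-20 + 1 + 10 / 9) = 2187 / 2705927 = 0.00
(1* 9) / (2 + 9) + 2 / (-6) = 16 / 33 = 0.48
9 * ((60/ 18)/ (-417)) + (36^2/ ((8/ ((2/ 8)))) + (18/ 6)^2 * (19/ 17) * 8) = 571367/ 4726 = 120.90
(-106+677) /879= 0.65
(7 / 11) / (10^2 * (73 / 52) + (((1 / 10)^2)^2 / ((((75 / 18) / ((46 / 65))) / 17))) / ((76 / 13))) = 2161250000 / 476781417739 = 0.00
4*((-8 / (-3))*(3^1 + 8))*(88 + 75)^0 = 352 / 3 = 117.33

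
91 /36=2.53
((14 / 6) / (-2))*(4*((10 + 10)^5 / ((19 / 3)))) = -44800000 / 19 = -2357894.74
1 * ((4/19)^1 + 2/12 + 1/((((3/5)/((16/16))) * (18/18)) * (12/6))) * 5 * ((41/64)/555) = 943/134976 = 0.01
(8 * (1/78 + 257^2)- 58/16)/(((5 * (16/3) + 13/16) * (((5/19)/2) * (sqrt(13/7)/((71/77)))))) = 177913895636 * sqrt(91)/17164147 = 98879.97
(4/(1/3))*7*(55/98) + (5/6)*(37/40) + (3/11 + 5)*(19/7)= 32855/528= 62.23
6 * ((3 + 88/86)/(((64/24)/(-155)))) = -241335/172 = -1403.11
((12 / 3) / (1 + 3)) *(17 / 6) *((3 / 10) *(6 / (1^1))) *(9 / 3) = 153 / 10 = 15.30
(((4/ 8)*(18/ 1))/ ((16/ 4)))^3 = 729/ 64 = 11.39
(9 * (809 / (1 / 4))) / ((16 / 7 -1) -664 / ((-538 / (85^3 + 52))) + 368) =54840492 / 1428042713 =0.04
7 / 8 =0.88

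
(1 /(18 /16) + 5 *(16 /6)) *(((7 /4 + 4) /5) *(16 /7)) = 37.38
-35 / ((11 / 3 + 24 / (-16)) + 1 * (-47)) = 210 / 269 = 0.78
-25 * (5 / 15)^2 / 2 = -25 / 18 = -1.39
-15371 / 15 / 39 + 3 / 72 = -122773 / 4680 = -26.23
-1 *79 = -79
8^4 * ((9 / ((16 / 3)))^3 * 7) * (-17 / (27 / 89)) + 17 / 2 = -15441661 / 2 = -7720830.50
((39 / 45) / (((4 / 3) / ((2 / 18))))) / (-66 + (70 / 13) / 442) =-37349 / 34124940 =-0.00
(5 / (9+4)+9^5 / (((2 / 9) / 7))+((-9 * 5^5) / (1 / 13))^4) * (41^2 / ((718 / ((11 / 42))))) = 8591663917568779885945076981 / 784056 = 10957972284592911585326.91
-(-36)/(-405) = -4/45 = -0.09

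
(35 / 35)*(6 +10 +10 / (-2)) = 11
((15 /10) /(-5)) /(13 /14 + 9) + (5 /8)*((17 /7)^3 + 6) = 24166601 /1907080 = 12.67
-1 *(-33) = 33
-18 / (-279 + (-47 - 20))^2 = -9 / 59858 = -0.00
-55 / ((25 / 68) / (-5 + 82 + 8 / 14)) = -11604.69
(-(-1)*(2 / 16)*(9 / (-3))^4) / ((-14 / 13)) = -1053 / 112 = -9.40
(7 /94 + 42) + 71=10629 /94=113.07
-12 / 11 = -1.09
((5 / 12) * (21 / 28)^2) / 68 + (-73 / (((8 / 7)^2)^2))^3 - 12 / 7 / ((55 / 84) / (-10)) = -78328.54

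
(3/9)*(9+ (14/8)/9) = 3.06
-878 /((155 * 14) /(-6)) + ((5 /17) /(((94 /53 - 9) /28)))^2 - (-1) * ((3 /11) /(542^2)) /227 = 125726582082570298367 /33739779833611169780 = 3.73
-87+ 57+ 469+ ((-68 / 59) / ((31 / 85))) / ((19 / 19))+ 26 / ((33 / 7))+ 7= 27061360 / 60357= 448.35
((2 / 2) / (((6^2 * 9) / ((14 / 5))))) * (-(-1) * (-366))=-427 / 135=-3.16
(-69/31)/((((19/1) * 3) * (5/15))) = -69/589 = -0.12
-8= -8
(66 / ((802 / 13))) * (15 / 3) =2145 / 401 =5.35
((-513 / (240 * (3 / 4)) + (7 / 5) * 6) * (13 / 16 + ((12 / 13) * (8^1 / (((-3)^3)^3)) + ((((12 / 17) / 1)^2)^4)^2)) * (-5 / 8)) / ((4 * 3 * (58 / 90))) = -0.37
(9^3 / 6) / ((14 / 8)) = 486 / 7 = 69.43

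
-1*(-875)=875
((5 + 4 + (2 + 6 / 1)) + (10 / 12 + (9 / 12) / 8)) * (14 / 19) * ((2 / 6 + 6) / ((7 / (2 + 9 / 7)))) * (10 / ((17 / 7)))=197915 / 1224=161.70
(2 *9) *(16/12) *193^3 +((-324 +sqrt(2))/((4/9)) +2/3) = 9 *sqrt(2)/4 +517609919/3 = 172536642.85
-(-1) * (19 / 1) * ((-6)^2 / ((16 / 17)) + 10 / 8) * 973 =1460473 / 2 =730236.50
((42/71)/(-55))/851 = -42/3323155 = -0.00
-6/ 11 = -0.55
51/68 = 3/4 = 0.75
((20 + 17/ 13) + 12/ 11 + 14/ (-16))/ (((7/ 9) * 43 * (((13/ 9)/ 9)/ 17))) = 68.17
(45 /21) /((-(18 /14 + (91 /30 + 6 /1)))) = -450 /2167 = -0.21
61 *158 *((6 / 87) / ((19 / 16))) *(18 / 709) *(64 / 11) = 355295232 / 4297249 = 82.68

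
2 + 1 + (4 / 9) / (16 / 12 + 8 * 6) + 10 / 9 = 1372 / 333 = 4.12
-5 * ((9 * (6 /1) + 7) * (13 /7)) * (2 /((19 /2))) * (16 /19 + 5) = -1760460 /2527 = -696.66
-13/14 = -0.93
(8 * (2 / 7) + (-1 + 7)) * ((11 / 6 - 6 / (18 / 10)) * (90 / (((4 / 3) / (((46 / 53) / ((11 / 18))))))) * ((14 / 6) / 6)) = -270135 / 583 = -463.35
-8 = -8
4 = 4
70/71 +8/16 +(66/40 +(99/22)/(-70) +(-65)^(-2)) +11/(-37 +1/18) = 110678248/39896675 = 2.77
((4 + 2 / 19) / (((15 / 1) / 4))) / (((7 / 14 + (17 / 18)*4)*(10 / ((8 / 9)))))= 832 / 36575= 0.02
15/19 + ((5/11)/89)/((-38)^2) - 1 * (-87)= 87.79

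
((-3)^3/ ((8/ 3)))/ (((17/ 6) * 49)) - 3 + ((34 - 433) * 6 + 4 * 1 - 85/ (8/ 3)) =-16159853/ 6664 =-2424.95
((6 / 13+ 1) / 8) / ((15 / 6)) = 19 / 260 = 0.07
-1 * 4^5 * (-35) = 35840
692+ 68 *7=1168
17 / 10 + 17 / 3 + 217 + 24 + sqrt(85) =sqrt(85) + 7451 / 30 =257.59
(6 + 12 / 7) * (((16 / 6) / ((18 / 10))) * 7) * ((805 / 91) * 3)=27600 / 13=2123.08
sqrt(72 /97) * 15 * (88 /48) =165 * sqrt(194) /97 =23.69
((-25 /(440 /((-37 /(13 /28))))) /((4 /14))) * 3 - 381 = -190737 /572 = -333.46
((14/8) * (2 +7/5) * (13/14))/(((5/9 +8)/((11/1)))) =1989/280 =7.10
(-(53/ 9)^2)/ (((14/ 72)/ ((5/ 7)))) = -56180/ 441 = -127.39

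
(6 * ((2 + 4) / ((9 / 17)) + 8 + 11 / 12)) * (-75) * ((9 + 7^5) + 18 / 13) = -1992229425 / 13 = -153248417.31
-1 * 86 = -86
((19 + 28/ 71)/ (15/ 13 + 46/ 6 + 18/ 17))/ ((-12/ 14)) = -2130219/ 930100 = -2.29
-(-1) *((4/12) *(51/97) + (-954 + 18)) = -90775/97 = -935.82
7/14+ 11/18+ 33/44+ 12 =499/36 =13.86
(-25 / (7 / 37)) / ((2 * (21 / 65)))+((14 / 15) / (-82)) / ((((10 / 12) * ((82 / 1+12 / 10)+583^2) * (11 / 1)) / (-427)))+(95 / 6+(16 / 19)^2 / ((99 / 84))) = -38256753245277239 / 203415710914185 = -188.07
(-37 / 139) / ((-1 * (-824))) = -37 / 114536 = -0.00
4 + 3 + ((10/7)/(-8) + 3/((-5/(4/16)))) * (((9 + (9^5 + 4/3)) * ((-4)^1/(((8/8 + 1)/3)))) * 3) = 12225527/35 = 349300.77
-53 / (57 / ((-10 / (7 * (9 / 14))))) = 1060 / 513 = 2.07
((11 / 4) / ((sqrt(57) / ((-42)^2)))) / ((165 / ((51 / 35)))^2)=867*sqrt(57) / 130625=0.05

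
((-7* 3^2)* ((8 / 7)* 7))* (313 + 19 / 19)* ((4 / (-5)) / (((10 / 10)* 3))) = 211008 / 5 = 42201.60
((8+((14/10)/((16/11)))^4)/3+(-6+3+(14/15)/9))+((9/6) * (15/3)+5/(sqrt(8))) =5 * sqrt(2)/4+8356825369/1105920000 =9.32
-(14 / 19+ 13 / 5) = -317 / 95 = -3.34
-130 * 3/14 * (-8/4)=390/7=55.71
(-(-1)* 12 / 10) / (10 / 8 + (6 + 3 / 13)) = 312 / 1945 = 0.16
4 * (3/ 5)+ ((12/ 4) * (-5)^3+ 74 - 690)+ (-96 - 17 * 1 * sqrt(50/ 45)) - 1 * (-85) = -4998/ 5 - 17 * sqrt(10)/ 3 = -1017.52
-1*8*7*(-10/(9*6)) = 280/27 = 10.37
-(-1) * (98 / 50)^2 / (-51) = -2401 / 31875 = -0.08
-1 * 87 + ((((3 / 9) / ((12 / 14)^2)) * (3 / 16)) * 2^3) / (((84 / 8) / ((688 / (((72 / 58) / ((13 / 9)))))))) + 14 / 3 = -66586 / 2187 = -30.45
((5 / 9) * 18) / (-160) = -1 / 16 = -0.06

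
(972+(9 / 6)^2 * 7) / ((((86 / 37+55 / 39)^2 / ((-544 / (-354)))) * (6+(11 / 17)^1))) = 10969287732 / 669960163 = 16.37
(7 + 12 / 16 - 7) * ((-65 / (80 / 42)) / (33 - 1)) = -819 / 1024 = -0.80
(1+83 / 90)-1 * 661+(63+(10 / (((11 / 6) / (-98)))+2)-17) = -1134167 / 990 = -1145.62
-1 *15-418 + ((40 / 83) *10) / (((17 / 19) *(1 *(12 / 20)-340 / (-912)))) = -668893967 / 1564799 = -427.46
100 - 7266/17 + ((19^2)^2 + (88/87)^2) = 16726796627/128673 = 129994.61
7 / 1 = 7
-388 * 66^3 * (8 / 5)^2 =-7139100672 / 25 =-285564026.88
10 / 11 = 0.91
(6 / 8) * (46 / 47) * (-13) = -897 / 94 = -9.54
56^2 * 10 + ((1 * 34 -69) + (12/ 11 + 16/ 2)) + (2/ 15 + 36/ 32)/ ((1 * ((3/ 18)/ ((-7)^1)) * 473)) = 296419443/ 9460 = 31333.98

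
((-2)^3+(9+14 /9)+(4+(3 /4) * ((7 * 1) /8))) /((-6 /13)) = -27001 /1728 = -15.63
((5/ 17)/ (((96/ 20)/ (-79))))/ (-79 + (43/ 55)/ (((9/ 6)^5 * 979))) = 8613853875/ 140577908104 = 0.06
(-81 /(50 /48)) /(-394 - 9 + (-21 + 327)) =1944 /2425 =0.80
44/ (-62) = -0.71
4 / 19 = 0.21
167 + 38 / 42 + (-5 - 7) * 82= -17138 / 21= -816.10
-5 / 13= -0.38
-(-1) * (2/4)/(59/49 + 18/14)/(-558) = -49/136152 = -0.00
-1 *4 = -4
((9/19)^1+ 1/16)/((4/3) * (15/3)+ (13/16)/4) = 0.08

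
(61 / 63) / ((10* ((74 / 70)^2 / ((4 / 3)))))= 4270 / 36963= 0.12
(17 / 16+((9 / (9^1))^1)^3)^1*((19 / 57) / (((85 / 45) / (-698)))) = -34551 / 136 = -254.05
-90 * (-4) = 360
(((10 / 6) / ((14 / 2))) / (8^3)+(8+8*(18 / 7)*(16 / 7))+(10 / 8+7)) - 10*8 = -1259101 / 75264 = -16.73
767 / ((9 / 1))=767 / 9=85.22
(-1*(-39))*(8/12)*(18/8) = 117/2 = 58.50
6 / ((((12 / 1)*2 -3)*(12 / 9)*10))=3 / 140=0.02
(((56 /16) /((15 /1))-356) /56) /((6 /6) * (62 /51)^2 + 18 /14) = -9253491 /4025360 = -2.30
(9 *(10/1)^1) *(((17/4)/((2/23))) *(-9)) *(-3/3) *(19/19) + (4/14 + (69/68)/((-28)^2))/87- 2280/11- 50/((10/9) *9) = 2008971658151/51019584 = 39376.48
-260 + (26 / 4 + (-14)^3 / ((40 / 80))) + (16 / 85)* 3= -975959 / 170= -5740.94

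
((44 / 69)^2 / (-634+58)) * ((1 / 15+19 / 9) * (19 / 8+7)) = -29645 / 2056752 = -0.01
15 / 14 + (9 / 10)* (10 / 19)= 411 / 266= 1.55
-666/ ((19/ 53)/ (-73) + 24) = -2576754/ 92837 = -27.76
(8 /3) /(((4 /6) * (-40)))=-1 /10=-0.10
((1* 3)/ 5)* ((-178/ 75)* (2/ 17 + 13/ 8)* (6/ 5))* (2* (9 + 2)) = -696069/ 10625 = -65.51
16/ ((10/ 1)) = 8/ 5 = 1.60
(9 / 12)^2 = 9 / 16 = 0.56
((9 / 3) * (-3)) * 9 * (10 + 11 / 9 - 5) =-504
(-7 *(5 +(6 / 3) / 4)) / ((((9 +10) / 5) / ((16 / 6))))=-27.02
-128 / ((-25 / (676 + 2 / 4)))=86592 / 25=3463.68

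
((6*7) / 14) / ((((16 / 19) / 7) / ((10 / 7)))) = 285 / 8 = 35.62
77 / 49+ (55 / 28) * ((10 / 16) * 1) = 627 / 224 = 2.80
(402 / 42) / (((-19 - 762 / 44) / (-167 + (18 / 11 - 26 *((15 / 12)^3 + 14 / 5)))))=4867483 / 63920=76.15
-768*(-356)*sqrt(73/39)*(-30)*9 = -100995984.90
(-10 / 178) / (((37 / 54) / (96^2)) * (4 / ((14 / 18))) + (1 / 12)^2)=-7.67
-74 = -74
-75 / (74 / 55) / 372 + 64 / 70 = 245507 / 321160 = 0.76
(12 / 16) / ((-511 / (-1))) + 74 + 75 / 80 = 612701 / 8176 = 74.94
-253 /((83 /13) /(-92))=302588 /83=3645.64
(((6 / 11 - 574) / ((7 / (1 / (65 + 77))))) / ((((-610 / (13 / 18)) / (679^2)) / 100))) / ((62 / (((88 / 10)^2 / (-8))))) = -29705661986 / 6041745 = -4916.74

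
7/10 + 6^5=77767/10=7776.70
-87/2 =-43.50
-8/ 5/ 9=-8/ 45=-0.18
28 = 28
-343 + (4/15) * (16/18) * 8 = -46049/135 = -341.10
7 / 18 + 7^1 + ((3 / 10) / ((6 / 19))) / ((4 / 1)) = 5491 / 720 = 7.63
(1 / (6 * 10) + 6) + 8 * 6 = 54.02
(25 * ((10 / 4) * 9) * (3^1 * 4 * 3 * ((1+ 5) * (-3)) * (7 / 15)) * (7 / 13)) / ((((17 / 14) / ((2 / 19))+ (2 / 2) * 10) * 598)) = -1852200 / 260429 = -7.11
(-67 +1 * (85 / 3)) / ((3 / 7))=-812 / 9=-90.22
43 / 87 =0.49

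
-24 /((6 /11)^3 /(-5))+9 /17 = 113216 /153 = 739.97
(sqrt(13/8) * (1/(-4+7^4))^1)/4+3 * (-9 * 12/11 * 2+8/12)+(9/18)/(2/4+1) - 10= -2197/33+sqrt(26)/38352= -66.58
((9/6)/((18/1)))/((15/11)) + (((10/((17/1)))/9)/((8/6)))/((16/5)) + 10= 246671/24480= 10.08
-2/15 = -0.13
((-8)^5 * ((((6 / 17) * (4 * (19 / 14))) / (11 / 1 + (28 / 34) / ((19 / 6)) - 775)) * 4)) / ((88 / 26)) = 4435968 / 45661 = 97.15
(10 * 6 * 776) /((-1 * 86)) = -541.40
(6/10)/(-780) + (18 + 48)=85799/1300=66.00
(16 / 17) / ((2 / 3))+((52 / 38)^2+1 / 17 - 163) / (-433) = 4739990 / 2657321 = 1.78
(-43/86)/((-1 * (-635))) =-1/1270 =-0.00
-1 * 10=-10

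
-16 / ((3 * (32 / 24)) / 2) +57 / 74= -535 / 74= -7.23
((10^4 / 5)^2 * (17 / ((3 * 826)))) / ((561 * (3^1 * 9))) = 2000000 / 1103949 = 1.81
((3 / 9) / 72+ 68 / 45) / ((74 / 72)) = 1637 / 1110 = 1.47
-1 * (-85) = 85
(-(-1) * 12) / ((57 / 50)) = 200 / 19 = 10.53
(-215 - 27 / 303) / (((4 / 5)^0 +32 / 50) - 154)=543100 / 384709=1.41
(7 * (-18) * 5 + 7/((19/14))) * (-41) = 486752/19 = 25618.53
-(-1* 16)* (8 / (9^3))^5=524288 / 205891132094649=0.00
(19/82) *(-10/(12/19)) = -1805/492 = -3.67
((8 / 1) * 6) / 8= 6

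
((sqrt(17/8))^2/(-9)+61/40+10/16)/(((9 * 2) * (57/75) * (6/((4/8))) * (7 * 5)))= 689/2068416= 0.00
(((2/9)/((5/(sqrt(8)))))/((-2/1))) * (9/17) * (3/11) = -6 * sqrt(2)/935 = -0.01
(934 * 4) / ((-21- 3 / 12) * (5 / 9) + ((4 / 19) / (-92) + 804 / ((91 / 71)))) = 5348502432 / 881141237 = 6.07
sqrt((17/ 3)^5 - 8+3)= sqrt(4255926)/ 27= 76.41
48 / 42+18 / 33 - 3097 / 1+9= -237646 / 77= -3086.31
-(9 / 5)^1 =-9 / 5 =-1.80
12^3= 1728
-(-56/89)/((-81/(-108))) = 224/267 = 0.84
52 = 52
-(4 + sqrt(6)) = -4 - sqrt(6) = -6.45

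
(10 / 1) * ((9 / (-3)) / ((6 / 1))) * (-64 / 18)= 160 / 9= 17.78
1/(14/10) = 5/7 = 0.71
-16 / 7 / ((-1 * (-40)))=-2 / 35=-0.06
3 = 3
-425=-425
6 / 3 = 2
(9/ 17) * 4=36/ 17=2.12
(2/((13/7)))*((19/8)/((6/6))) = 133/52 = 2.56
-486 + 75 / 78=-12611 / 26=-485.04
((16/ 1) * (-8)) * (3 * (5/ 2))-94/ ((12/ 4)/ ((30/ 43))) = -42220/ 43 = -981.86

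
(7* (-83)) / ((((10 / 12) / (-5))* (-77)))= -498 / 11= -45.27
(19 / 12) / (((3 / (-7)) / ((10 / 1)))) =-665 / 18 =-36.94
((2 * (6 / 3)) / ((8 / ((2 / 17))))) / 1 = 1 / 17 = 0.06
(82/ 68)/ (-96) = -41/ 3264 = -0.01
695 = 695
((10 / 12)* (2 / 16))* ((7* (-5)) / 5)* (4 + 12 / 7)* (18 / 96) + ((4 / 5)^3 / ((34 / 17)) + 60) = 237899 / 4000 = 59.47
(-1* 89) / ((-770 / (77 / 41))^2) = -89 / 168100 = -0.00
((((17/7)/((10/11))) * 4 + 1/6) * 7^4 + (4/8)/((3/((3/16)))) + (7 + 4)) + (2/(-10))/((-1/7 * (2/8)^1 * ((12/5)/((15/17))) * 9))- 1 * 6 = 26061.83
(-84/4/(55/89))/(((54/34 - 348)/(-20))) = -1.96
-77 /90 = -0.86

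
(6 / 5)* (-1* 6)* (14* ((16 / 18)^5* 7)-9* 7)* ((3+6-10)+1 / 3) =-4070584 / 98415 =-41.36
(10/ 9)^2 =100/ 81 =1.23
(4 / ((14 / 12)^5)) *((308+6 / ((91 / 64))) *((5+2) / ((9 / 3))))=1348.23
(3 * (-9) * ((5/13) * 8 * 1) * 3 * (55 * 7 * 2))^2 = 6224027040000/169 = 36828562366.86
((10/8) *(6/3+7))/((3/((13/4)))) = 195/16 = 12.19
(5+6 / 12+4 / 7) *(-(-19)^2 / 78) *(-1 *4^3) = 490960 / 273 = 1798.39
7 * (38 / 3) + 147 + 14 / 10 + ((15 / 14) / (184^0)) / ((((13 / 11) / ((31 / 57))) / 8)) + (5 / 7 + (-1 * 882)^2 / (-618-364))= -7009577311 / 12734085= -550.46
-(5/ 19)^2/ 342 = -25/ 123462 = -0.00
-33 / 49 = -0.67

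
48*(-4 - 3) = -336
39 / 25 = 1.56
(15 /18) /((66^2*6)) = 5 /156816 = 0.00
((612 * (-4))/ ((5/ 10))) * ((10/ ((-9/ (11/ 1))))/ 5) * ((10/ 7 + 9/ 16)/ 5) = 166804/ 35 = 4765.83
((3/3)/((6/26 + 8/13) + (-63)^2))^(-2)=2663385664/169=15759678.49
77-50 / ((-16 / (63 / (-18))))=1057 / 16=66.06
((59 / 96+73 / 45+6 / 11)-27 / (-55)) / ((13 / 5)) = 51847 / 41184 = 1.26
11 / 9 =1.22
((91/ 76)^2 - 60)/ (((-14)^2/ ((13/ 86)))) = -4397627/ 97360256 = -0.05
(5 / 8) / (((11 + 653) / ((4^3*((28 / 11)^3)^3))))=52892279767040 / 195709658353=270.26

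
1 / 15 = 0.07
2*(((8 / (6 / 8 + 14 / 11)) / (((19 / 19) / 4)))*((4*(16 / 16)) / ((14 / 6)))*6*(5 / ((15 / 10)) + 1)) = 878592 / 623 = 1410.26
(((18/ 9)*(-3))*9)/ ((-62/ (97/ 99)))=291/ 341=0.85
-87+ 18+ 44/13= -853/13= -65.62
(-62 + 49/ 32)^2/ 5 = 748845/ 1024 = 731.29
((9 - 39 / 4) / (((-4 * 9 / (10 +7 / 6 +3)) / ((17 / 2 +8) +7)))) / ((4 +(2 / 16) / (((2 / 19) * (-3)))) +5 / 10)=3995 / 2364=1.69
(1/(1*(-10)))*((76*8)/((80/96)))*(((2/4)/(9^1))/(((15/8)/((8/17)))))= -19456/19125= -1.02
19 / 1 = 19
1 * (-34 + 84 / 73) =-2398 / 73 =-32.85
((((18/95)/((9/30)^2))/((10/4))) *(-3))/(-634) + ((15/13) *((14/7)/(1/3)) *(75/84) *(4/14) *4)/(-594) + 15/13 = 145086619/126609483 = 1.15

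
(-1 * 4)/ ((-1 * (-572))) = -1/ 143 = -0.01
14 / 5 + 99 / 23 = 817 / 115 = 7.10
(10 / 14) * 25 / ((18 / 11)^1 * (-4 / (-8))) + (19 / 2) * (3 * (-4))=-5807 / 63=-92.17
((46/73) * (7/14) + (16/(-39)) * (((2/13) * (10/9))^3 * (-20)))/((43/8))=12988214888/196071065073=0.07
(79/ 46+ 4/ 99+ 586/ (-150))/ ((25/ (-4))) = 489298/ 1423125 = 0.34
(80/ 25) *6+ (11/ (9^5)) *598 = 5701594/ 295245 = 19.31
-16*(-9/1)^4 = -104976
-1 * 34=-34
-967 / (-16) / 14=967 / 224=4.32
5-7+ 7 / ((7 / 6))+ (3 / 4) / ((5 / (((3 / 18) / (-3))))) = 479 / 120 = 3.99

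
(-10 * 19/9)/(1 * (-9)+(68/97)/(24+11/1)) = 2.35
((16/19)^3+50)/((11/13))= 4511598/75449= 59.80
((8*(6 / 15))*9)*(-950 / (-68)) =6840 / 17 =402.35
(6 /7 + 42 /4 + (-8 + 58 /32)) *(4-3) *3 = 1737 /112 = 15.51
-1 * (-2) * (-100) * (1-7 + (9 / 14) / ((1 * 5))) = 8220 / 7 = 1174.29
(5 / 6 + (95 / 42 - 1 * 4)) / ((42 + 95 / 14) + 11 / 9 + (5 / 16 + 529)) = -912 / 583955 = -0.00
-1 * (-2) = 2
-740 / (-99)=740 / 99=7.47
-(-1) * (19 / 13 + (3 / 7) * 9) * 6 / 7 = 2904 / 637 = 4.56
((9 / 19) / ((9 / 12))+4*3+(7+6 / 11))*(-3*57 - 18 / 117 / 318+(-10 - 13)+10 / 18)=-3903.14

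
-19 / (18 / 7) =-133 / 18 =-7.39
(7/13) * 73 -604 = -564.69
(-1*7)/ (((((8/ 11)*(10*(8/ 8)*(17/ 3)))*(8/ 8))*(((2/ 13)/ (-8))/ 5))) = 3003/ 68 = 44.16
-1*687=-687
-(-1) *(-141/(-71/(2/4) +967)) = -47/275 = -0.17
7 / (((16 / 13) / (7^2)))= 4459 / 16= 278.69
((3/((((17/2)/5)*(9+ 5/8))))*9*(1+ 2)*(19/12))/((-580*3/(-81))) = 13851/37961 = 0.36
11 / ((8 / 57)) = 627 / 8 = 78.38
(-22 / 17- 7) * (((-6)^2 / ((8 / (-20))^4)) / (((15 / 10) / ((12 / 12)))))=-264375 / 34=-7775.74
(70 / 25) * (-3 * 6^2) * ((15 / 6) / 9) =-84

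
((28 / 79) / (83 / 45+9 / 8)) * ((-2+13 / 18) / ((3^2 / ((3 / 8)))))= -1610 / 253353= -0.01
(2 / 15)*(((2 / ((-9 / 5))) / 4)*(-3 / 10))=0.01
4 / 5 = 0.80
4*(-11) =-44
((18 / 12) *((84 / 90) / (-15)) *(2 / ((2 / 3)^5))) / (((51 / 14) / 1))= -1323 / 3400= -0.39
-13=-13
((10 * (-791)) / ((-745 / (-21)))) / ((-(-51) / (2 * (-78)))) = 1727544 / 2533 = 682.02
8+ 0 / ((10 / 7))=8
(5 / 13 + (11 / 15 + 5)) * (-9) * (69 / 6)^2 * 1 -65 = -1910191 / 260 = -7346.89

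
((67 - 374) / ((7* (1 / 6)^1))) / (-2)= 921 / 7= 131.57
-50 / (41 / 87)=-4350 / 41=-106.10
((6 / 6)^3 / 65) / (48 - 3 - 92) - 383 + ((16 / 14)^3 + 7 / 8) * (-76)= -1179783641 / 2095730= -562.95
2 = 2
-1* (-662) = 662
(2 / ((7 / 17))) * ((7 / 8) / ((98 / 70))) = 85 / 28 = 3.04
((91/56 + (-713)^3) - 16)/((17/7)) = -149251163.51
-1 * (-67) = 67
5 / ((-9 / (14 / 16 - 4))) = 125 / 72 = 1.74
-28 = -28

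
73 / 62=1.18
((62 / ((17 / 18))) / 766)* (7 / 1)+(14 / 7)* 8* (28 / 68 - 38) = -3911886 / 6511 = -600.81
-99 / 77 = -1.29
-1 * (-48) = 48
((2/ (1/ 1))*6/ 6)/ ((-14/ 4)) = -4/ 7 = -0.57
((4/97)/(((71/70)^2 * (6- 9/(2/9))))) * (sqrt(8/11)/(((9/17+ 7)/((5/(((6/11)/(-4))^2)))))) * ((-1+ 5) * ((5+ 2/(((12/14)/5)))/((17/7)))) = -188650000 * sqrt(22)/910964151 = -0.97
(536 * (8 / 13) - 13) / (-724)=-4119 / 9412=-0.44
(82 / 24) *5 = 205 / 12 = 17.08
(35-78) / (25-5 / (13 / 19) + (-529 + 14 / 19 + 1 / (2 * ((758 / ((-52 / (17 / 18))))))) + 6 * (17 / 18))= 205293309 / 2410718756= 0.09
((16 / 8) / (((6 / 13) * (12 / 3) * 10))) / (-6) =-13 / 720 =-0.02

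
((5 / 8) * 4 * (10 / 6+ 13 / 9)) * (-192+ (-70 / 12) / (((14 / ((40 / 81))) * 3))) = -9801260 / 6561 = -1493.87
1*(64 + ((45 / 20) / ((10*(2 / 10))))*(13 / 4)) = 2165 / 32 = 67.66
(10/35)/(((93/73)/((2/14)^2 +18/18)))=7300/31899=0.23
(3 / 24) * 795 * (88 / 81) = 2915 / 27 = 107.96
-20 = -20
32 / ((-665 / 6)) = -192 / 665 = -0.29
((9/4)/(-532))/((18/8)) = -1/532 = -0.00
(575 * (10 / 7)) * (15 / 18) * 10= 143750 / 21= 6845.24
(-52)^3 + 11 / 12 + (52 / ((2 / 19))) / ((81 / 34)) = -45489511 / 324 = -140399.73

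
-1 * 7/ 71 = -7/ 71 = -0.10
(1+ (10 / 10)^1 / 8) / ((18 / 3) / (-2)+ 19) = 0.07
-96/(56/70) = -120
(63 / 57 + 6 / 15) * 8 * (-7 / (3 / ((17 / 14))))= -9724 / 285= -34.12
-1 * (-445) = 445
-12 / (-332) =3 / 83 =0.04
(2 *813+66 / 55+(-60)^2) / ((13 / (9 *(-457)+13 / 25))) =-2687094432 / 1625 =-1653596.57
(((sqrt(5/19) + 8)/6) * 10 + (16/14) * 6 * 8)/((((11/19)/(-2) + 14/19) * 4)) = 38.58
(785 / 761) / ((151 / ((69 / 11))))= 54165 / 1264021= 0.04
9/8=1.12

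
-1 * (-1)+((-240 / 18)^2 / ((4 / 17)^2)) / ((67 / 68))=1965803 / 603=3260.04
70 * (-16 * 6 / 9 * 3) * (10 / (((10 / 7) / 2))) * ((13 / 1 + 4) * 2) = -1066240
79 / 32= 2.47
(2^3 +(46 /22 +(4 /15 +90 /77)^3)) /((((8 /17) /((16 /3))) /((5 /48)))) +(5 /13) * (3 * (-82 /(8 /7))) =-19435909509923 /288437549400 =-67.38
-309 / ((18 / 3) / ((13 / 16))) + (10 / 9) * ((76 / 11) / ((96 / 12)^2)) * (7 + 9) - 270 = -981841 / 3168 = -309.92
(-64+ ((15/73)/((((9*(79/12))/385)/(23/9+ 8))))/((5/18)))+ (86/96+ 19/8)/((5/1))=-17451701/1384080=-12.61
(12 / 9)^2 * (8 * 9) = 128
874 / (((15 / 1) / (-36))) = -10488 / 5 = -2097.60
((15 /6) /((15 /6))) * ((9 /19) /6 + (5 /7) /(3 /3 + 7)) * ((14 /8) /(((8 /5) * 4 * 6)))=895 /116736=0.01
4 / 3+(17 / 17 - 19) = -50 / 3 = -16.67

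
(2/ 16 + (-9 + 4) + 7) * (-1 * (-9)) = 153/ 8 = 19.12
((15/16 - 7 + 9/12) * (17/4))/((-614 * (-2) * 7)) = -1445/550144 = -0.00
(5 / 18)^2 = 25 / 324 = 0.08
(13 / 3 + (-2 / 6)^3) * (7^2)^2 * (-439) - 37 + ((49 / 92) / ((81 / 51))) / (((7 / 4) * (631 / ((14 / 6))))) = -4528500.85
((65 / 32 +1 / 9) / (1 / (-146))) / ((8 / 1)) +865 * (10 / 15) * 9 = 5933839 / 1152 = 5150.90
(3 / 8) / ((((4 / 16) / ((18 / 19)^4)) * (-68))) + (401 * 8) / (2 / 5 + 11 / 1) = 1870194022 / 6646371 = 281.39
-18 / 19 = -0.95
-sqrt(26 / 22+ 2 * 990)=-sqrt(239723) / 11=-44.51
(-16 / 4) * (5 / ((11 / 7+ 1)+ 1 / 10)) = -7.49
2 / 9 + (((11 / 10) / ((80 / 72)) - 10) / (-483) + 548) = 79440103 / 144900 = 548.24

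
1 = 1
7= 7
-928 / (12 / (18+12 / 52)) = -18328 / 13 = -1409.85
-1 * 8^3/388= -128/97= -1.32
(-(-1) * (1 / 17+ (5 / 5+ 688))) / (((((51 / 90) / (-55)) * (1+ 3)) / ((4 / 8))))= -8359.90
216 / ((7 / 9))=1944 / 7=277.71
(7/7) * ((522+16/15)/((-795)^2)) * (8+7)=0.01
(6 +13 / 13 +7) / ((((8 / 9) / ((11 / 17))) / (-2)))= -693 / 34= -20.38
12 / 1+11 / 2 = 35 / 2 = 17.50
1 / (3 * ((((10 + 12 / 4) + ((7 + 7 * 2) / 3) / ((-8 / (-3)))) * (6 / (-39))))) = -52 / 375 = -0.14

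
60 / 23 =2.61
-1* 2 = -2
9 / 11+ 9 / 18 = 1.32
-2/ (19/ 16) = -32/ 19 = -1.68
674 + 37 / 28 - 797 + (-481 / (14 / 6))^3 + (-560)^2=-11588648971 / 1372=-8446537.15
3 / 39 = 0.08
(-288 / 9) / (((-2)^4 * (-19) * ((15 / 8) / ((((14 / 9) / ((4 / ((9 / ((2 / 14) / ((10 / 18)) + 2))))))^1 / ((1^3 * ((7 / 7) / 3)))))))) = 392 / 1501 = 0.26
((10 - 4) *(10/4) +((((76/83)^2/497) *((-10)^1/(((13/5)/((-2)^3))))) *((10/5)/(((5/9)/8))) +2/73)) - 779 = -2477455778370/3249217517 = -762.48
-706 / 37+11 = -299 / 37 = -8.08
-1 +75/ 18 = 19/ 6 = 3.17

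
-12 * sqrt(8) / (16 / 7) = -21 * sqrt(2) / 2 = -14.85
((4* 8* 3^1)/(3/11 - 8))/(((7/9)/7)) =-111.81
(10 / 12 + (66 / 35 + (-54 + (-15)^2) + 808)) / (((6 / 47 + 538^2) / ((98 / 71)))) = 67826969 / 14488125810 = 0.00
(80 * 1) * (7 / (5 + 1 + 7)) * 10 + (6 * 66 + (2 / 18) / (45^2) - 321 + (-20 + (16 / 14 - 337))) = 248625541 / 1658475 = 149.91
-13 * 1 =-13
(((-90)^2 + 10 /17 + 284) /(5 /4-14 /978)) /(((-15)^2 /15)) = 92934776 /205445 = 452.36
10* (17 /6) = 85 /3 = 28.33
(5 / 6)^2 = 25 / 36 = 0.69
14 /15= 0.93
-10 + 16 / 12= -26 / 3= -8.67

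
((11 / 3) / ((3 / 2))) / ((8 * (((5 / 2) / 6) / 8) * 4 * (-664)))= -0.00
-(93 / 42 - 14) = 165 / 14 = 11.79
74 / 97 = 0.76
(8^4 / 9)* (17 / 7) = 1105.27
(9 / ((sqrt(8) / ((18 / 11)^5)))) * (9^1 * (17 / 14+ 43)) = 11842631244 * sqrt(2) / 1127357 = 14855.99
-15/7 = -2.14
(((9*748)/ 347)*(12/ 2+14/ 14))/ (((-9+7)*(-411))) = 7854/ 47539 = 0.17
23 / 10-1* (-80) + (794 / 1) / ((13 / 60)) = 3746.92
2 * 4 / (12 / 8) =16 / 3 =5.33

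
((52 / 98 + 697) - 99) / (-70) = -14664 / 1715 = -8.55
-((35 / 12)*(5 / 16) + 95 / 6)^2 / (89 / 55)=-568492375 / 3280896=-173.27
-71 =-71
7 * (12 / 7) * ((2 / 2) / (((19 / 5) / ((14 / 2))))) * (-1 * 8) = -3360 / 19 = -176.84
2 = 2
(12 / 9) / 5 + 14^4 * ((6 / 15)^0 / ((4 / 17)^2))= 10408339 / 15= 693889.27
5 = 5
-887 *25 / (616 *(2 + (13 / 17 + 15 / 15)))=-9.56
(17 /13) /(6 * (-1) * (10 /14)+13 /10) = -1190 /2717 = -0.44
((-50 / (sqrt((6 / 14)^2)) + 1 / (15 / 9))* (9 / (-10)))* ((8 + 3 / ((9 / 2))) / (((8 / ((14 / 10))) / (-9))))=-1425879 / 1000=-1425.88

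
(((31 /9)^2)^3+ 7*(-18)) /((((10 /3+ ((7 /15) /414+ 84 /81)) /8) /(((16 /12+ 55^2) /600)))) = 68537257131182 /4809009609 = 14251.84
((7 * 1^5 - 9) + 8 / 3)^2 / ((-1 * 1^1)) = -4 / 9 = -0.44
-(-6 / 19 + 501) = -9513 / 19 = -500.68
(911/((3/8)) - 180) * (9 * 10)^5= 13282088400000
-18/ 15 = -6/ 5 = -1.20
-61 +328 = 267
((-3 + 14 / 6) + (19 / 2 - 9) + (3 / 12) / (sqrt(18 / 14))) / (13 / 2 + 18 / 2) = -1 / 93 + sqrt(7) / 186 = 0.00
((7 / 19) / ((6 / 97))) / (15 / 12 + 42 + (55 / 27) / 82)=501102 / 3640799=0.14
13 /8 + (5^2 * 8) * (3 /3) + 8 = 1677 /8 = 209.62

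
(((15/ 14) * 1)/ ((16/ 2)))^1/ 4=15/ 448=0.03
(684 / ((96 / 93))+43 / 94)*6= 747957 / 188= 3978.49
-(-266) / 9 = 266 / 9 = 29.56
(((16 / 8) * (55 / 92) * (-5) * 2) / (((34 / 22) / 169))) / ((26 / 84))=-1651650 / 391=-4224.17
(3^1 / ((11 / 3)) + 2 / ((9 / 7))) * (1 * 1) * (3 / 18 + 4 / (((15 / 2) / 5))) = 3995 / 594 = 6.73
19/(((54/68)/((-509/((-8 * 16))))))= 164407/1728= 95.14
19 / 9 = 2.11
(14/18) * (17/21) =17/27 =0.63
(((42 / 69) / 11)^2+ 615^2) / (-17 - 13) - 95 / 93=-250188246467 / 19842790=-12608.52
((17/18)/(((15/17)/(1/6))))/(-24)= -289/38880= -0.01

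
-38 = -38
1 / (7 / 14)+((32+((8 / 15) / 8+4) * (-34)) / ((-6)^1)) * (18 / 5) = 1644 / 25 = 65.76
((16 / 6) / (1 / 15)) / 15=8 / 3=2.67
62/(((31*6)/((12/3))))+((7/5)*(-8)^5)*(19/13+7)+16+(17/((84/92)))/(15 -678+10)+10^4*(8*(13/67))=-4450761922541/11944023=-372635.08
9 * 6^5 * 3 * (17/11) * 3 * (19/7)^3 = 73443099168/3773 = 19465438.42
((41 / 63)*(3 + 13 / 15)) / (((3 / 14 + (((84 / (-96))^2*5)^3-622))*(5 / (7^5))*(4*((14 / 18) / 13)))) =-374182903808 / 5988685875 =-62.48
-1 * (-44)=44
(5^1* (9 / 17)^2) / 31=405 / 8959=0.05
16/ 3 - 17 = -35/ 3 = -11.67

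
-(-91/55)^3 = 753571/166375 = 4.53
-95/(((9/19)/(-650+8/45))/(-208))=-2195723296/81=-27107695.01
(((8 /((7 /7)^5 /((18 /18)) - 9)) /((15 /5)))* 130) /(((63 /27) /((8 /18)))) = -520 /63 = -8.25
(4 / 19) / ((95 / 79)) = 316 / 1805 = 0.18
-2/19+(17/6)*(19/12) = 5993/1368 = 4.38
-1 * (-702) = 702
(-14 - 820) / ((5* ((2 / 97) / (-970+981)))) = -444939 / 5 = -88987.80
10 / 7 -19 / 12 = -13 / 84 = -0.15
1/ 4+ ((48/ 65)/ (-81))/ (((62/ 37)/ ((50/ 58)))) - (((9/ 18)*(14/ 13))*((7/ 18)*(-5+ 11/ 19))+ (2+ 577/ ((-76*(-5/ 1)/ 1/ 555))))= -5057461399/ 5995431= -843.55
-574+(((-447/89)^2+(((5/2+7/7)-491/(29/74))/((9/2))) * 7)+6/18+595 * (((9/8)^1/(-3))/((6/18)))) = -5809473271/1837672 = -3161.32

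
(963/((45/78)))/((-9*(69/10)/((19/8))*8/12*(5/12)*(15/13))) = -343577/1725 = -199.18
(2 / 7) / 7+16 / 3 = 790 / 147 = 5.37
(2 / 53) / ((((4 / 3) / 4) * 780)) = 0.00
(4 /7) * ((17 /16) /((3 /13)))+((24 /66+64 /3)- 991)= -297735 /308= -966.67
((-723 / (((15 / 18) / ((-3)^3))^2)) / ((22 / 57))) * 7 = -3785395194 / 275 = -13765073.43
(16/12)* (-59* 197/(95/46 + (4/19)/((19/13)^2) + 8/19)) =-14668876888/2446647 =-5995.50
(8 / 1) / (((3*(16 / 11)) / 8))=44 / 3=14.67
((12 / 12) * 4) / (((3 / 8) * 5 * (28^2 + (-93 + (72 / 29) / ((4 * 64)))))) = 0.00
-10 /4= -5 /2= -2.50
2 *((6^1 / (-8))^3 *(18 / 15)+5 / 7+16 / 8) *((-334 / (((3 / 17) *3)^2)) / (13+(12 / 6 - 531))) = 119354399 / 11702880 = 10.20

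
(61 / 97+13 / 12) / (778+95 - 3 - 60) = 1993 / 942840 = 0.00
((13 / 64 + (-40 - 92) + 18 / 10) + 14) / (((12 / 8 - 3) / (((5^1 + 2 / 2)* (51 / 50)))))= 1893069 / 4000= 473.27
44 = 44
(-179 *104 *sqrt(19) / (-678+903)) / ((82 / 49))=-456092 *sqrt(19) / 9225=-215.51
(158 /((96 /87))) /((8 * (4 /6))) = 6873 /256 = 26.85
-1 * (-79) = 79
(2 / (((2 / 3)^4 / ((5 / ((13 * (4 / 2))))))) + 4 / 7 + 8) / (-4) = -2.63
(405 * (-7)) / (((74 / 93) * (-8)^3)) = 6.96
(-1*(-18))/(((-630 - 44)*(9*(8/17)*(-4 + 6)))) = -17/5392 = -0.00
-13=-13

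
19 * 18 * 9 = 3078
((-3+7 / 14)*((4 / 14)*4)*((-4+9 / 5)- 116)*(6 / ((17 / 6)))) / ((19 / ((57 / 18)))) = 14184 / 119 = 119.19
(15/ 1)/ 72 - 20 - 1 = -499/ 24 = -20.79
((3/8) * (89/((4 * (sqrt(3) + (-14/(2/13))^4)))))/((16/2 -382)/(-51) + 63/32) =54928543761/4199355071603305574 -801 * sqrt(3)/4199355071603305574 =0.00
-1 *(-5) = 5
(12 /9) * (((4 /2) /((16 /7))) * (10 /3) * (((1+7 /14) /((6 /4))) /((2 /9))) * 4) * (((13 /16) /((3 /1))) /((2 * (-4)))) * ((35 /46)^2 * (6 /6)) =-557375 /406272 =-1.37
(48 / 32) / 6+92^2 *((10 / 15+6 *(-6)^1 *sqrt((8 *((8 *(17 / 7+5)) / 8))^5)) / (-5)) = -67697 / 60+210923421696 *sqrt(182) / 1715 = 1659189850.17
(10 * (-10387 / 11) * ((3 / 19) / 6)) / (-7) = 35.50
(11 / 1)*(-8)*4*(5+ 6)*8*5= -154880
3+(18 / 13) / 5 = 3.28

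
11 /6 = 1.83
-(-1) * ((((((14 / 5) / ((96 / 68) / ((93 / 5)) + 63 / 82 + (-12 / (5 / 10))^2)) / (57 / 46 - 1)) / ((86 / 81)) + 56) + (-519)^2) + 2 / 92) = 31766487456603021 / 117908233850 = 269417.04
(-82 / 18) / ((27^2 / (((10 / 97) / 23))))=-410 / 14637591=-0.00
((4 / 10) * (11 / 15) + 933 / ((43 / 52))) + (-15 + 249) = 4394296 / 3225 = 1362.57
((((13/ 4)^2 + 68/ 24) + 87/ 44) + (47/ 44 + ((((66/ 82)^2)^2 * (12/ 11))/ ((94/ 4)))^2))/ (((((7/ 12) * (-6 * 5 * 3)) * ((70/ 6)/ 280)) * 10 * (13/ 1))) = -153125088178158961097/ 2648450779643912593350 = -0.06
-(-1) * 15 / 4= 15 / 4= 3.75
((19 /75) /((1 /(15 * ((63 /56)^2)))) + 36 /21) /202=14613 /452480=0.03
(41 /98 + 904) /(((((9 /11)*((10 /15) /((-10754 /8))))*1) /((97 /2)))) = -508510476947 /4704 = -108101717.04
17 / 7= 2.43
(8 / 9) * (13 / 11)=104 / 99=1.05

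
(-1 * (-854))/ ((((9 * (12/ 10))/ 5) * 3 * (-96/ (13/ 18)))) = -138775/ 139968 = -0.99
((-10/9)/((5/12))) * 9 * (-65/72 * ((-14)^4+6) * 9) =7492290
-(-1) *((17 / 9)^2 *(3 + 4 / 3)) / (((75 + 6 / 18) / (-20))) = -37570 / 9153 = -4.10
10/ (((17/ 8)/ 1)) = 80/ 17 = 4.71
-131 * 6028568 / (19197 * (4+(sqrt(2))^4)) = -98717801 / 19197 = -5142.36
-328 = -328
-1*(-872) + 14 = 886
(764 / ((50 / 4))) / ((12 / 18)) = 2292 / 25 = 91.68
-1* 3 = -3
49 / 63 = 7 / 9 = 0.78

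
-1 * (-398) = 398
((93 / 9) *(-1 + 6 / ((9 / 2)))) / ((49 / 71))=2201 / 441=4.99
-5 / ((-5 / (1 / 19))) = 1 / 19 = 0.05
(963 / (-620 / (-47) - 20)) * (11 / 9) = -55319 / 320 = -172.87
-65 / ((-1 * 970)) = 13 / 194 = 0.07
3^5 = 243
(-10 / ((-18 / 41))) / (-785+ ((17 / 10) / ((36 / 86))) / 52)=-213200 / 7346869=-0.03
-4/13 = -0.31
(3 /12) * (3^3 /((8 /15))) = 405 /32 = 12.66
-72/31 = -2.32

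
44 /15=2.93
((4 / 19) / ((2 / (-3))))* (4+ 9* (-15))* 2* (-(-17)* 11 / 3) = 97988 / 19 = 5157.26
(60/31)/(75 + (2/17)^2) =17340/672049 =0.03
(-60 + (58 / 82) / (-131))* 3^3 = -8701803 / 5371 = -1620.15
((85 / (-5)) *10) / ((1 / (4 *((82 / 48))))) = -3485 / 3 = -1161.67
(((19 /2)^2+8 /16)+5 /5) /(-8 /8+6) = 367 /20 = 18.35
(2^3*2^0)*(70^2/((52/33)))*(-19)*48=-294940800/13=-22687753.85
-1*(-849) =849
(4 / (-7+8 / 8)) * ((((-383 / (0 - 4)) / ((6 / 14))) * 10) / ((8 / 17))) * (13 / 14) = -423215 / 144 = -2938.99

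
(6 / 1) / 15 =2 / 5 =0.40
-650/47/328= -325/7708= -0.04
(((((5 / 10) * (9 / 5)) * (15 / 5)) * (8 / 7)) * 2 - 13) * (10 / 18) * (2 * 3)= -478 / 21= -22.76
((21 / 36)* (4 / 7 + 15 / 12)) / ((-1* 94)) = -0.01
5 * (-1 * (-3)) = 15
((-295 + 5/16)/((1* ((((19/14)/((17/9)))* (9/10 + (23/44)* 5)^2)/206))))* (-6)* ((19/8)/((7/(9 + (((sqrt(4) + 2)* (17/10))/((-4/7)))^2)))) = 15045513752665/7170348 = 2098296.17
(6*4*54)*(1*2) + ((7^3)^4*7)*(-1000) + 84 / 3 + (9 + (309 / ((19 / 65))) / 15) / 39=-71794756709644070 / 741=-96889010404377.96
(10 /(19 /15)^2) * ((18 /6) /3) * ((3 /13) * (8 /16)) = 3375 /4693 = 0.72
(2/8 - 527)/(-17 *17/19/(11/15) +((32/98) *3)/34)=366822379/14424156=25.43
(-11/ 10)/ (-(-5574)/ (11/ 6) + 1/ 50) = -605/ 1672211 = -0.00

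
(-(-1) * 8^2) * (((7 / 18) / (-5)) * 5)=-224 / 9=-24.89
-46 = -46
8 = 8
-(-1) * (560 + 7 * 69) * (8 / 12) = 2086 / 3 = 695.33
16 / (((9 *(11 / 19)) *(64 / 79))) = 1501 / 396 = 3.79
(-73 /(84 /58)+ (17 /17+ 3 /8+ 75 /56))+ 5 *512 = 105517 /42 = 2512.31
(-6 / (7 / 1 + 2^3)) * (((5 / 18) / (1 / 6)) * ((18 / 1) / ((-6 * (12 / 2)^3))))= 1 / 108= 0.01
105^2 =11025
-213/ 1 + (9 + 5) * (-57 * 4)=-3405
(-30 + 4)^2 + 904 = 1580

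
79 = 79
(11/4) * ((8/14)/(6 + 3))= 11/63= 0.17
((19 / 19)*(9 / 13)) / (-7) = -9 / 91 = -0.10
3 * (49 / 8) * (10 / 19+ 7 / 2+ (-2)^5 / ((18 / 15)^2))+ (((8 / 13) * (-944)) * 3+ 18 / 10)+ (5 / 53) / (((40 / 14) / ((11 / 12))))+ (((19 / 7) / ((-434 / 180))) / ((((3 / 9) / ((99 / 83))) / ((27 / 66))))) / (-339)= -7740956759831299 / 3730071255820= -2075.28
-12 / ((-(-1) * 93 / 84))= -336 / 31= -10.84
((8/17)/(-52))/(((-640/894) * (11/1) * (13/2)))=447/2528240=0.00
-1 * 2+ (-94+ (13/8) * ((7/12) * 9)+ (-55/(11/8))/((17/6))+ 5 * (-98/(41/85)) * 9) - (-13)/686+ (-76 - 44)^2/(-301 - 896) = -1345448199667/145355168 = -9256.28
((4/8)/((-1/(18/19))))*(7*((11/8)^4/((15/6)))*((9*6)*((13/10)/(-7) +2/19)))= 380680641/18483200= 20.60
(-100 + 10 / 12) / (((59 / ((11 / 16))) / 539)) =-622.84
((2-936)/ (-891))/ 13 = 934/ 11583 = 0.08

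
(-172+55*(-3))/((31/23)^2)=-178273/961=-185.51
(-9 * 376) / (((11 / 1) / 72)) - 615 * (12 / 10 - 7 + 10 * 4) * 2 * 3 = -1631826 / 11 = -148347.82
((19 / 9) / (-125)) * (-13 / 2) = 247 / 2250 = 0.11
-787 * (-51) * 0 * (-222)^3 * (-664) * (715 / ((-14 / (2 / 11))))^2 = 0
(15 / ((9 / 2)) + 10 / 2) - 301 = -878 / 3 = -292.67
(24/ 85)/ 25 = 24/ 2125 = 0.01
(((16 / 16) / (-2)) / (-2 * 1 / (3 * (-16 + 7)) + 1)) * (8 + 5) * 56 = -9828 / 29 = -338.90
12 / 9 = 4 / 3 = 1.33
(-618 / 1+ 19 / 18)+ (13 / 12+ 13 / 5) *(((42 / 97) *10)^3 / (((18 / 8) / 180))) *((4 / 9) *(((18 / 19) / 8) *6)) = 2165207072365 / 312134166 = 6936.78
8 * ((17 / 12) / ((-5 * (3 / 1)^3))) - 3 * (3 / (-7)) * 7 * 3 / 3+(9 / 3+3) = 6041 / 405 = 14.92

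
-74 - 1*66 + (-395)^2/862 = 35345/862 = 41.00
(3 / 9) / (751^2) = 1 / 1692003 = 0.00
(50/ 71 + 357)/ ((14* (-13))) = -25397/ 12922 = -1.97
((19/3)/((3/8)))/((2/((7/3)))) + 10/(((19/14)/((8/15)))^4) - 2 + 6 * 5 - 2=60620746622/1319500125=45.94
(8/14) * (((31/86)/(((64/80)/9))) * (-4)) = -2790/301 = -9.27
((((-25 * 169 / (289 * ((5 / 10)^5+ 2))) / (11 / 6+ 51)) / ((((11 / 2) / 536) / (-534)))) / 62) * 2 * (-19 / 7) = -135738869760 / 218680231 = -620.72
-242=-242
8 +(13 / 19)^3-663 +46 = -4174934 / 6859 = -608.68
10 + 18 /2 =19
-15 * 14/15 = -14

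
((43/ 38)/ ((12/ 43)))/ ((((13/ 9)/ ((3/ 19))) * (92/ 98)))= 815409/ 1727024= 0.47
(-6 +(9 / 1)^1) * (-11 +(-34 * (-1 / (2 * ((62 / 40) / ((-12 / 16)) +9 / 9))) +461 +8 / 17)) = 354579 / 272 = 1303.60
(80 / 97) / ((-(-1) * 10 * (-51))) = -8 / 4947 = -0.00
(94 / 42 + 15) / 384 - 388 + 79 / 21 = -1549067 / 4032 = -384.19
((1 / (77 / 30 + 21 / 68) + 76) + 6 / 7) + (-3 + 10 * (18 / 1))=745583 / 2933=254.20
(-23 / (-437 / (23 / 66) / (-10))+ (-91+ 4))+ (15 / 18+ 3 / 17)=-1837049 / 21318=-86.17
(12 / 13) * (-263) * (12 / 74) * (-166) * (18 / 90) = 3143376 / 2405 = 1307.02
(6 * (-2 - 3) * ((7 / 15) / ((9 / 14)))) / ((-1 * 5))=4.36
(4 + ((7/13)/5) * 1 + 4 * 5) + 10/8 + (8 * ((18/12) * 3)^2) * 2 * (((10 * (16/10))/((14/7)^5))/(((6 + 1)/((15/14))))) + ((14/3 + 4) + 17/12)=575564/9555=60.24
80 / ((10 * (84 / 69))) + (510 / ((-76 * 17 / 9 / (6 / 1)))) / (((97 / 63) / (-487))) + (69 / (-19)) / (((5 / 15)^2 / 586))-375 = -164864636 / 12901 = -12779.21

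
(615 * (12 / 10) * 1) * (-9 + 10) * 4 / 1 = 2952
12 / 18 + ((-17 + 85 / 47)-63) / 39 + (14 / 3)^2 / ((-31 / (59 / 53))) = -19156441 / 9034857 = -2.12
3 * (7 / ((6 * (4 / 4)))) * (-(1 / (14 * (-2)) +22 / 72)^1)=-17 / 18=-0.94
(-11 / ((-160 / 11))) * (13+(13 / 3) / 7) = 17303 / 1680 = 10.30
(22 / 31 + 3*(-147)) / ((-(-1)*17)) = -13649 / 527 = -25.90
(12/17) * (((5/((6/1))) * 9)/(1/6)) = 540/17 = 31.76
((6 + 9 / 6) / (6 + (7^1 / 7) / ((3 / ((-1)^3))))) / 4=45 / 136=0.33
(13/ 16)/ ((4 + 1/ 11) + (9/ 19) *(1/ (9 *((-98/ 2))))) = 133133/ 670144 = 0.20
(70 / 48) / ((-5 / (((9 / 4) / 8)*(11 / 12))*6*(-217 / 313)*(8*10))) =3443 / 15237120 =0.00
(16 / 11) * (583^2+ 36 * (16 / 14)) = 38072176 / 77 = 494443.84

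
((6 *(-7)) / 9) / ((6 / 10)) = -70 / 9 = -7.78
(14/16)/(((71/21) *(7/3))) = 63/568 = 0.11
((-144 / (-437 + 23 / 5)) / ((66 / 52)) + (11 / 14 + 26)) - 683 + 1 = -109032463 / 166474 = -654.95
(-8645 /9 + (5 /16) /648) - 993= -20254459 /10368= -1953.56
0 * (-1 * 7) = 0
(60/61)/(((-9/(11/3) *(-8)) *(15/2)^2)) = 22/24705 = 0.00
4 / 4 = 1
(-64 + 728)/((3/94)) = 62416/3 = 20805.33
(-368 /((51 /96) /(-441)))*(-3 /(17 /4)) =-62318592 /289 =-215635.27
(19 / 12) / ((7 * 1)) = 19 / 84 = 0.23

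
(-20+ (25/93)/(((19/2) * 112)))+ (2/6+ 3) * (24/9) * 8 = 15172715/296856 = 51.11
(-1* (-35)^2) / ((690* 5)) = -0.36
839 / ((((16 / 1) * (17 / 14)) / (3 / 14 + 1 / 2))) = 4195 / 136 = 30.85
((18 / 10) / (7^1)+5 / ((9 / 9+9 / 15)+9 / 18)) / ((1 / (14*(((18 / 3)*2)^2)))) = 26592 / 5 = 5318.40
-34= -34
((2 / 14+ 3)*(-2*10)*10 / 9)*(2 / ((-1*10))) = 880 / 63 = 13.97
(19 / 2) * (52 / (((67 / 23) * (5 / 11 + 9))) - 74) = -183597 / 268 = -685.06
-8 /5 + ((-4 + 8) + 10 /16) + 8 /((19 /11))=5819 /760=7.66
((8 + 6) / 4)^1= 7 / 2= 3.50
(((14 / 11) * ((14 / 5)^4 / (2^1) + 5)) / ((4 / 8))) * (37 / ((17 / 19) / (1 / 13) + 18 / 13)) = 258.55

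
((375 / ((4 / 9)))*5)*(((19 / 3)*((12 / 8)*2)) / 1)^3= 115745625 / 4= 28936406.25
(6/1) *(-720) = -4320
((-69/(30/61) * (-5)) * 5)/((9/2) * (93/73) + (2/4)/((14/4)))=716933/1201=596.95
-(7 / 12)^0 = -1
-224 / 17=-13.18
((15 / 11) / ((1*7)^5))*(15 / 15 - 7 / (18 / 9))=-75 / 369754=-0.00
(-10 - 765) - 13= -788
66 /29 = 2.28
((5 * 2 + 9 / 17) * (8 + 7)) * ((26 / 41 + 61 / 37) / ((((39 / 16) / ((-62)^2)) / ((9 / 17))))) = 1715621175360 / 5699369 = 301019.49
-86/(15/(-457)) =39302/15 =2620.13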